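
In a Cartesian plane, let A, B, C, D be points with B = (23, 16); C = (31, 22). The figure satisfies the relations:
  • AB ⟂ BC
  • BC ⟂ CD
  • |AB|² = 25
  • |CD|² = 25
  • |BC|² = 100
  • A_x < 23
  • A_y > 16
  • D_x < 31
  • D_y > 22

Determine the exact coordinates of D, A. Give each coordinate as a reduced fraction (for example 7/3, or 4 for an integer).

1. D_x = 28  [[BC ⟂ CD ⇒ 8x+6y-380=0] ∩ [|D−(31, 22)|²=25]]
2. D_y = 26  [[BC ⟂ CD ⇒ 8x+6y-380=0] ∩ [|D−(31, 22)|²=25]]
   so D = (28, 26)
3. A_x = 20  [[AB ⟂ BC ⇒ -8x-6y+280=0] ∩ [|A−(23, 16)|²=25]]
4. A_y = 20  [[AB ⟂ BC ⇒ -8x-6y+280=0] ∩ [|A−(23, 16)|²=25]]
   so A = (20, 20)

D = (28, 26)
A = (20, 20)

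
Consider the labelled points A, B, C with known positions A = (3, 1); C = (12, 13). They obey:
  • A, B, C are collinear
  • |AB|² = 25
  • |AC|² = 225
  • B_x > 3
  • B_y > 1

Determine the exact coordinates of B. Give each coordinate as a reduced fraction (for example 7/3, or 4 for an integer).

B = (6, 5)

1. B_x = 6  [[A, B, C are collinear ⇒ 12x-9y-27=0] ∩ [|B−(3, 1)|²=25]]
2. B_y = 5  [[A, B, C are collinear ⇒ 12x-9y-27=0] ∩ [|B−(3, 1)|²=25]]
   so B = (6, 5)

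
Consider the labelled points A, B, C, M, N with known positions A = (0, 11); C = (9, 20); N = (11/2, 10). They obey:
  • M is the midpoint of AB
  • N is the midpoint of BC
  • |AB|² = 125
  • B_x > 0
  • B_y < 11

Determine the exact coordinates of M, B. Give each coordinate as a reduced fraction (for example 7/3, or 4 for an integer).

1. B_x = 2  [B = 2·N−C = 2·(11/2, 10)−(9, 20)]
2. B_y = 0  [B = 2·N−C = 2·(11/2, 10)−(9, 20)]
   so B = (2, 0)
3. M_x = 1  [2·M = A+B = (0, 11)+(2, 0)]
4. M_y = 11/2  [2·M = A+B = (0, 11)+(2, 0)]
   so M = (1, 11/2)

M = (1, 11/2)
B = (2, 0)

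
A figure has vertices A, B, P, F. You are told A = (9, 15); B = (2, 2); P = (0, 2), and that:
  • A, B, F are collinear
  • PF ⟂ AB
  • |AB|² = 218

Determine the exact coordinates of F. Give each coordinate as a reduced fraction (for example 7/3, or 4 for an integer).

1. F_x = 169/109  [[A, B, F are collinear ⇒ 13x-7y-12=0] ∩ [PF ⟂ AB ⇒ -7x-13y+26=0]]
2. F_y = 127/109  [[A, B, F are collinear ⇒ 13x-7y-12=0] ∩ [PF ⟂ AB ⇒ -7x-13y+26=0]]
   so F = (169/109, 127/109)

F = (169/109, 127/109)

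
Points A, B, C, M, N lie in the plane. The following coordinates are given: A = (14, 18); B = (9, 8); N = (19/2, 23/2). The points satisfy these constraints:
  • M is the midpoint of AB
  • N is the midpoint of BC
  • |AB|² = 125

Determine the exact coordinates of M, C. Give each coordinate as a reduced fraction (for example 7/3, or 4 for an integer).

1. M_x = 23/2  [2·M = A+B = (14, 18)+(9, 8)]
2. M_y = 13  [2·M = A+B = (14, 18)+(9, 8)]
   so M = (23/2, 13)
3. C_x = 10  [C = 2·N−B = 2·(19/2, 23/2)−(9, 8)]
4. C_y = 15  [C = 2·N−B = 2·(19/2, 23/2)−(9, 8)]
   so C = (10, 15)

M = (23/2, 13)
C = (10, 15)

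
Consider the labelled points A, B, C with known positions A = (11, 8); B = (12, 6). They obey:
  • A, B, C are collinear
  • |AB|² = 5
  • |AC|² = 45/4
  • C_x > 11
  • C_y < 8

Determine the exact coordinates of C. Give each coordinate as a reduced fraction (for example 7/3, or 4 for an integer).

1. C_x = 25/2  [[A, B, C are collinear ⇒ 2x+1y-30=0] ∩ [|C−(11, 8)|²=45/4]]
2. C_y = 5  [[A, B, C are collinear ⇒ 2x+1y-30=0] ∩ [|C−(11, 8)|²=45/4]]
   so C = (25/2, 5)

C = (25/2, 5)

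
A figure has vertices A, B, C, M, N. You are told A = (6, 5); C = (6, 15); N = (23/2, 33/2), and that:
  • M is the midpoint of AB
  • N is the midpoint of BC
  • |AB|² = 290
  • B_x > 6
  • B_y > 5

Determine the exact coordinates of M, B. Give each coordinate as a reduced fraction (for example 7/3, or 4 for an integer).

M = (23/2, 23/2)
B = (17, 18)

1. B_x = 17  [B = 2·N−C = 2·(23/2, 33/2)−(6, 15)]
2. B_y = 18  [B = 2·N−C = 2·(23/2, 33/2)−(6, 15)]
   so B = (17, 18)
3. M_x = 23/2  [2·M = A+B = (6, 5)+(17, 18)]
4. M_y = 23/2  [2·M = A+B = (6, 5)+(17, 18)]
   so M = (23/2, 23/2)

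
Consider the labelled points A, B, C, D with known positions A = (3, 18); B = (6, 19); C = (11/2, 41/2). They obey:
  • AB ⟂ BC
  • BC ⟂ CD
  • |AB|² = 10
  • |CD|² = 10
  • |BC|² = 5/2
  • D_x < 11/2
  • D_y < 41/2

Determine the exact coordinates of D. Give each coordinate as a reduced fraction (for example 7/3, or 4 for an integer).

1. D_x = 5/2  [[BC ⟂ CD ⇒ -1/2x+3/2y-28=0] ∩ [|D−(11/2, 41/2)|²=10]]
2. D_y = 39/2  [[BC ⟂ CD ⇒ -1/2x+3/2y-28=0] ∩ [|D−(11/2, 41/2)|²=10]]
   so D = (5/2, 39/2)

D = (5/2, 39/2)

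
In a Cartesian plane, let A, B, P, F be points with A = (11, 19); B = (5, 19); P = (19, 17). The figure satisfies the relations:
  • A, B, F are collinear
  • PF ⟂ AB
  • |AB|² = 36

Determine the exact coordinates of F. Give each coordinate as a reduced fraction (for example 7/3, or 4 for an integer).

F = (19, 19)

1. F_x = 19  [[A, B, F are collinear ⇒ -6y+114=0] ∩ [PF ⟂ AB ⇒ -6x+114=0]]
2. F_y = 19  [[A, B, F are collinear ⇒ -6y+114=0] ∩ [PF ⟂ AB ⇒ -6x+114=0]]
   so F = (19, 19)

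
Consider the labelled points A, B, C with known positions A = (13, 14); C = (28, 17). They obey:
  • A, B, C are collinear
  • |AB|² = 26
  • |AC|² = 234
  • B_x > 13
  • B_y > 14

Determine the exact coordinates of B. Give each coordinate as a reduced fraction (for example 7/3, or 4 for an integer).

B = (18, 15)

1. B_x = 18  [[A, B, C are collinear ⇒ 3x-15y+171=0] ∩ [|B−(13, 14)|²=26]]
2. B_y = 15  [[A, B, C are collinear ⇒ 3x-15y+171=0] ∩ [|B−(13, 14)|²=26]]
   so B = (18, 15)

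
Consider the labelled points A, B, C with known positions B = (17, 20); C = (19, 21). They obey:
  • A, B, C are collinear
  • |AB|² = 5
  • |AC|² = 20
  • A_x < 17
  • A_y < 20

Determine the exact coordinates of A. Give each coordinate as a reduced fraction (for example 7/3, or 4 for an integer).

A = (15, 19)

1. A_x = 15  [[A, B, C are collinear ⇒ -1x+2y-23=0] ∩ [|A−(17, 20)|²=5]]
2. A_y = 19  [[A, B, C are collinear ⇒ -1x+2y-23=0] ∩ [|A−(17, 20)|²=5]]
   so A = (15, 19)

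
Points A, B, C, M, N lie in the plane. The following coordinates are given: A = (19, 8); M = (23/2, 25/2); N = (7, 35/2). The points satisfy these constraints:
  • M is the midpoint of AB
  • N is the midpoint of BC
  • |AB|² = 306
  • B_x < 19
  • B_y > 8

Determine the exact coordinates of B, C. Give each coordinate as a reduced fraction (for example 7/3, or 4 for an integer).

B = (4, 17)
C = (10, 18)

1. B_x = 4  [B = 2·M−A = 2·(23/2, 25/2)−(19, 8)]
2. B_y = 17  [B = 2·M−A = 2·(23/2, 25/2)−(19, 8)]
   so B = (4, 17)
3. C_x = 10  [C = 2·N−B = 2·(7, 35/2)−(4, 17)]
4. C_y = 18  [C = 2·N−B = 2·(7, 35/2)−(4, 17)]
   so C = (10, 18)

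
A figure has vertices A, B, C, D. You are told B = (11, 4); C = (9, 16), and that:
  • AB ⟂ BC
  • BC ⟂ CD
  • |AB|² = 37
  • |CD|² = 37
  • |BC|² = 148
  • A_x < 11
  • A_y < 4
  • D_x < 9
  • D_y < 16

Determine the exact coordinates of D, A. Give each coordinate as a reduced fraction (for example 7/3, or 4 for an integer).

D = (3, 15)
A = (5, 3)

1. D_x = 3  [[BC ⟂ CD ⇒ -2x+12y-174=0] ∩ [|D−(9, 16)|²=37]]
2. D_y = 15  [[BC ⟂ CD ⇒ -2x+12y-174=0] ∩ [|D−(9, 16)|²=37]]
   so D = (3, 15)
3. A_x = 5  [[AB ⟂ BC ⇒ 2x-12y+26=0] ∩ [|A−(11, 4)|²=37]]
4. A_y = 3  [[AB ⟂ BC ⇒ 2x-12y+26=0] ∩ [|A−(11, 4)|²=37]]
   so A = (5, 3)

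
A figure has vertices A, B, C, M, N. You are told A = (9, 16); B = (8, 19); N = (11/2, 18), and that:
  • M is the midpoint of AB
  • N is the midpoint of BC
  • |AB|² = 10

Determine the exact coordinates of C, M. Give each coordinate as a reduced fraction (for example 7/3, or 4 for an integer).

1. M_x = 17/2  [2·M = A+B = (9, 16)+(8, 19)]
2. M_y = 35/2  [2·M = A+B = (9, 16)+(8, 19)]
   so M = (17/2, 35/2)
3. C_x = 3  [C = 2·N−B = 2·(11/2, 18)−(8, 19)]
4. C_y = 17  [C = 2·N−B = 2·(11/2, 18)−(8, 19)]
   so C = (3, 17)

C = (3, 17)
M = (17/2, 35/2)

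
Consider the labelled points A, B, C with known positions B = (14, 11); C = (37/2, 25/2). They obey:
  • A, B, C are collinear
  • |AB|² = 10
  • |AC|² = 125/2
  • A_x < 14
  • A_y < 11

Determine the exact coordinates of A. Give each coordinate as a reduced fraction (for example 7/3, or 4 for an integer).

1. A_x = 11  [[A, B, C are collinear ⇒ -3/2x+9/2y-57/2=0] ∩ [|A−(14, 11)|²=10]]
2. A_y = 10  [[A, B, C are collinear ⇒ -3/2x+9/2y-57/2=0] ∩ [|A−(14, 11)|²=10]]
   so A = (11, 10)

A = (11, 10)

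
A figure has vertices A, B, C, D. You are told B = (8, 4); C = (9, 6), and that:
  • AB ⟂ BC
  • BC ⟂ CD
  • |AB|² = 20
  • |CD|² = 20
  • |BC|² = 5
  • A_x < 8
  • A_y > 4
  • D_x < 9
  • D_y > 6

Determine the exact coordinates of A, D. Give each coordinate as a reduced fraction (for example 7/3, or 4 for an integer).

A = (4, 6)
D = (5, 8)

1. A_x = 4  [[AB ⟂ BC ⇒ -1x-2y+16=0] ∩ [|A−(8, 4)|²=20]]
2. A_y = 6  [[AB ⟂ BC ⇒ -1x-2y+16=0] ∩ [|A−(8, 4)|²=20]]
   so A = (4, 6)
3. D_x = 5  [[BC ⟂ CD ⇒ 1x+2y-21=0] ∩ [|D−(9, 6)|²=20]]
4. D_y = 8  [[BC ⟂ CD ⇒ 1x+2y-21=0] ∩ [|D−(9, 6)|²=20]]
   so D = (5, 8)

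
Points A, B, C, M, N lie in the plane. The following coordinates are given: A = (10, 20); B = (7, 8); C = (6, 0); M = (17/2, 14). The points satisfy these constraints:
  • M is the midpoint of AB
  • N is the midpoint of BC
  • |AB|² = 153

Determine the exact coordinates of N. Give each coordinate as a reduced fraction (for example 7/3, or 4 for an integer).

N = (13/2, 4)

1. N_x = 13/2  [2·N = B+C = (7, 8)+(6, 0)]
2. N_y = 4  [2·N = B+C = (7, 8)+(6, 0)]
   so N = (13/2, 4)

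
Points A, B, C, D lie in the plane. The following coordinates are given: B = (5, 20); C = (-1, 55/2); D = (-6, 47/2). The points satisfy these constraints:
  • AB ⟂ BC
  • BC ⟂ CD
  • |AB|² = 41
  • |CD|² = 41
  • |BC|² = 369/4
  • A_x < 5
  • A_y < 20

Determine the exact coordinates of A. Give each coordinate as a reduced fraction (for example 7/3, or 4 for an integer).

A = (0, 16)

1. A_x = 0  [[AB ⟂ BC ⇒ 6x-15/2y+120=0] ∩ [|A−(5, 20)|²=41]]
2. A_y = 16  [[AB ⟂ BC ⇒ 6x-15/2y+120=0] ∩ [|A−(5, 20)|²=41]]
   so A = (0, 16)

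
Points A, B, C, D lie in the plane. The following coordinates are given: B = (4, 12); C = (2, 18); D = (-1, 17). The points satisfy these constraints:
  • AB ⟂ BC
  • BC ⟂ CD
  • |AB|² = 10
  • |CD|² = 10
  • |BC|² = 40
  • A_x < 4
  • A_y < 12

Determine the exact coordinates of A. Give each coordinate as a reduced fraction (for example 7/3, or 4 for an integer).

1. A_x = 1  [[AB ⟂ BC ⇒ 2x-6y+64=0] ∩ [|A−(4, 12)|²=10]]
2. A_y = 11  [[AB ⟂ BC ⇒ 2x-6y+64=0] ∩ [|A−(4, 12)|²=10]]
   so A = (1, 11)

A = (1, 11)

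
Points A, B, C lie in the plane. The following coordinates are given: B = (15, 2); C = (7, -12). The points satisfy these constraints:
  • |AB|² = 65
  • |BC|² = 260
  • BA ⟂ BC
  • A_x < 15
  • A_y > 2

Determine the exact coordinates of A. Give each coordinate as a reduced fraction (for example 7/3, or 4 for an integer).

A = (8, 6)

1. A_x = 8  [[BA ⟂ BC ⇒ -8x-14y+148=0] ∩ [|A−(15, 2)|²=65]]
2. A_y = 6  [[BA ⟂ BC ⇒ -8x-14y+148=0] ∩ [|A−(15, 2)|²=65]]
   so A = (8, 6)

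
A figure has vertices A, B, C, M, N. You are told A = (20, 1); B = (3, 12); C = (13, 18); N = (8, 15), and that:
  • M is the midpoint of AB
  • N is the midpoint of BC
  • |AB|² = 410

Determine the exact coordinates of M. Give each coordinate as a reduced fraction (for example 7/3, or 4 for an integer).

M = (23/2, 13/2)

1. M_x = 23/2  [2·M = A+B = (20, 1)+(3, 12)]
2. M_y = 13/2  [2·M = A+B = (20, 1)+(3, 12)]
   so M = (23/2, 13/2)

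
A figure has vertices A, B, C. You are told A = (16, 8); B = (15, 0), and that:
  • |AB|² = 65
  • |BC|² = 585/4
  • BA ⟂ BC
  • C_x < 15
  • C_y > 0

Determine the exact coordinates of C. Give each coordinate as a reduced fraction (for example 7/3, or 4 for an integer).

1. C_x = 3  [[BA ⟂ BC ⇒ 1x+8y-15=0] ∩ [|C−(15, 0)|²=585/4]]
2. C_y = 3/2  [[BA ⟂ BC ⇒ 1x+8y-15=0] ∩ [|C−(15, 0)|²=585/4]]
   so C = (3, 3/2)

C = (3, 3/2)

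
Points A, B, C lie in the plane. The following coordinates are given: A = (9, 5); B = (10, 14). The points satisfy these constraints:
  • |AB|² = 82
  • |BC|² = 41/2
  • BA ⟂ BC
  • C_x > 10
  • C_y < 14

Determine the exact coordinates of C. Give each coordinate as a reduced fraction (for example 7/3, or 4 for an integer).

C = (29/2, 27/2)

1. C_x = 29/2  [[BA ⟂ BC ⇒ -1x-9y+136=0] ∩ [|C−(10, 14)|²=41/2]]
2. C_y = 27/2  [[BA ⟂ BC ⇒ -1x-9y+136=0] ∩ [|C−(10, 14)|²=41/2]]
   so C = (29/2, 27/2)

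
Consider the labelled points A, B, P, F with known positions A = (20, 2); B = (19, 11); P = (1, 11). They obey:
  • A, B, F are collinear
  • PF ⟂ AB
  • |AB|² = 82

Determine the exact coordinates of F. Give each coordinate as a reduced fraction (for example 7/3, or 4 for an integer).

F = (770/41, 532/41)

1. F_x = 770/41  [[A, B, F are collinear ⇒ -9x-1y+182=0] ∩ [PF ⟂ AB ⇒ -1x+9y-98=0]]
2. F_y = 532/41  [[A, B, F are collinear ⇒ -9x-1y+182=0] ∩ [PF ⟂ AB ⇒ -1x+9y-98=0]]
   so F = (770/41, 532/41)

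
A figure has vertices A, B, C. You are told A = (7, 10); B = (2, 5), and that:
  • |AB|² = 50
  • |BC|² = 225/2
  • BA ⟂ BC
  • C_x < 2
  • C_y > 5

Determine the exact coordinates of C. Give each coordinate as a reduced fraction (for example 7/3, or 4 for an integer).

C = (-11/2, 25/2)

1. C_x = -11/2  [[BA ⟂ BC ⇒ 5x+5y-35=0] ∩ [|C−(2, 5)|²=225/2]]
2. C_y = 25/2  [[BA ⟂ BC ⇒ 5x+5y-35=0] ∩ [|C−(2, 5)|²=225/2]]
   so C = (-11/2, 25/2)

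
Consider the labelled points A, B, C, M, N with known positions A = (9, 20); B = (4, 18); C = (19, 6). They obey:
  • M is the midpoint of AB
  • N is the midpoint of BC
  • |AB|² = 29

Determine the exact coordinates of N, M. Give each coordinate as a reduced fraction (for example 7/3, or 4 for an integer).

N = (23/2, 12)
M = (13/2, 19)

1. M_x = 13/2  [2·M = A+B = (9, 20)+(4, 18)]
2. M_y = 19  [2·M = A+B = (9, 20)+(4, 18)]
   so M = (13/2, 19)
3. N_x = 23/2  [2·N = B+C = (4, 18)+(19, 6)]
4. N_y = 12  [2·N = B+C = (4, 18)+(19, 6)]
   so N = (23/2, 12)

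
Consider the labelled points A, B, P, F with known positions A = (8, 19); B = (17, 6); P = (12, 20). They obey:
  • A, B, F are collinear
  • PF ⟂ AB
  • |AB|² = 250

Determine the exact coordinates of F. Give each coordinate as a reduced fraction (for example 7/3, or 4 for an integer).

1. F_x = 2207/250  [[A, B, F are collinear ⇒ 13x+9y-275=0] ∩ [PF ⟂ AB ⇒ 9x-13y+152=0]]
2. F_y = 4451/250  [[A, B, F are collinear ⇒ 13x+9y-275=0] ∩ [PF ⟂ AB ⇒ 9x-13y+152=0]]
   so F = (2207/250, 4451/250)

F = (2207/250, 4451/250)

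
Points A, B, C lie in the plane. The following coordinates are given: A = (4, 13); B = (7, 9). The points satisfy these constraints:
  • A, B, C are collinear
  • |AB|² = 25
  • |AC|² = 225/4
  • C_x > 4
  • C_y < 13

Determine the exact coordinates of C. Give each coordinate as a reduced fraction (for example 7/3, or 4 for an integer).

1. C_x = 17/2  [[A, B, C are collinear ⇒ 4x+3y-55=0] ∩ [|C−(4, 13)|²=225/4]]
2. C_y = 7  [[A, B, C are collinear ⇒ 4x+3y-55=0] ∩ [|C−(4, 13)|²=225/4]]
   so C = (17/2, 7)

C = (17/2, 7)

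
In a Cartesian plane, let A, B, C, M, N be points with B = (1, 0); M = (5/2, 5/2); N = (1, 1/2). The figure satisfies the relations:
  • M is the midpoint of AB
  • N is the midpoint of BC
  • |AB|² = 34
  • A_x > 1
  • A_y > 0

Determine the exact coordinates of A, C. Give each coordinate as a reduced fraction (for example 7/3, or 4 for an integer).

A = (4, 5)
C = (1, 1)

1. A_x = 4  [A = 2·M−B = 2·(5/2, 5/2)−(1, 0)]
2. A_y = 5  [A = 2·M−B = 2·(5/2, 5/2)−(1, 0)]
   so A = (4, 5)
3. C_x = 1  [C = 2·N−B = 2·(1, 1/2)−(1, 0)]
4. C_y = 1  [C = 2·N−B = 2·(1, 1/2)−(1, 0)]
   so C = (1, 1)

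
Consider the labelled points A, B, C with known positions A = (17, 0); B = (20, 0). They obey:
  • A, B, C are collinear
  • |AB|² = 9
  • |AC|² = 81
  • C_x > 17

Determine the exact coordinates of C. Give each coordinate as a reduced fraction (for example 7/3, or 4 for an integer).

1. C_x = 26  [[A, B, C are collinear ⇒ 3y=0] ∩ [|C−(17, 0)|²=81]]
2. C_y = 0  [[A, B, C are collinear ⇒ 3y=0] ∩ [|C−(17, 0)|²=81]]
   so C = (26, 0)

C = (26, 0)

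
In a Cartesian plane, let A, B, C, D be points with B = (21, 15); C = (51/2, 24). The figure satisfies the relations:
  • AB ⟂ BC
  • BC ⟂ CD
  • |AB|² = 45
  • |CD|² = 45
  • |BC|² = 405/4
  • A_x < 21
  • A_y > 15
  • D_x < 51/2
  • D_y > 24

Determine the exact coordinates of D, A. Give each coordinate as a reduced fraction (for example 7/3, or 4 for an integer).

D = (39/2, 27)
A = (15, 18)

1. D_x = 39/2  [[BC ⟂ CD ⇒ 9/2x+9y-1323/4=0] ∩ [|D−(51/2, 24)|²=45]]
2. D_y = 27  [[BC ⟂ CD ⇒ 9/2x+9y-1323/4=0] ∩ [|D−(51/2, 24)|²=45]]
   so D = (39/2, 27)
3. A_x = 15  [[AB ⟂ BC ⇒ -9/2x-9y+459/2=0] ∩ [|A−(21, 15)|²=45]]
4. A_y = 18  [[AB ⟂ BC ⇒ -9/2x-9y+459/2=0] ∩ [|A−(21, 15)|²=45]]
   so A = (15, 18)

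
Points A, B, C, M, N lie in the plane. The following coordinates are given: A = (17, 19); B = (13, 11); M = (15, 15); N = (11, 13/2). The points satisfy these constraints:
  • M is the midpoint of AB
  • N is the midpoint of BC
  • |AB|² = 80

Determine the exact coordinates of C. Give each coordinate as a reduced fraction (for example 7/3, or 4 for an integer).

1. C_x = 9  [C = 2·N−B = 2·(11, 13/2)−(13, 11)]
2. C_y = 2  [C = 2·N−B = 2·(11, 13/2)−(13, 11)]
   so C = (9, 2)

C = (9, 2)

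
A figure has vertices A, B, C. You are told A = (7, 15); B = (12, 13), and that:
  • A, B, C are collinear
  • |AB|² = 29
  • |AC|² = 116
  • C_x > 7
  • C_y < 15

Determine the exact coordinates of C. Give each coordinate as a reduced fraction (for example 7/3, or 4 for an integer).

C = (17, 11)

1. C_x = 17  [[A, B, C are collinear ⇒ 2x+5y-89=0] ∩ [|C−(7, 15)|²=116]]
2. C_y = 11  [[A, B, C are collinear ⇒ 2x+5y-89=0] ∩ [|C−(7, 15)|²=116]]
   so C = (17, 11)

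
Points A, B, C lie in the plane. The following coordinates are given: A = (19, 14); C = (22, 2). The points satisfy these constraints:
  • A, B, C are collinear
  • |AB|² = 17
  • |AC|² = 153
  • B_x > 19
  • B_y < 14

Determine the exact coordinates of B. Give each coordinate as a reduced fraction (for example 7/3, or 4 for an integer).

B = (20, 10)

1. B_x = 20  [[A, B, C are collinear ⇒ -12x-3y+270=0] ∩ [|B−(19, 14)|²=17]]
2. B_y = 10  [[A, B, C are collinear ⇒ -12x-3y+270=0] ∩ [|B−(19, 14)|²=17]]
   so B = (20, 10)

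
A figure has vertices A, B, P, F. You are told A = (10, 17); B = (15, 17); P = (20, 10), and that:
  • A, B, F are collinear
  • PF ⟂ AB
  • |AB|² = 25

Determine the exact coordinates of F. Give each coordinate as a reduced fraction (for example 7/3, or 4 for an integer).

1. F_x = 20  [[A, B, F are collinear ⇒ 5y-85=0] ∩ [PF ⟂ AB ⇒ 5x-100=0]]
2. F_y = 17  [[A, B, F are collinear ⇒ 5y-85=0] ∩ [PF ⟂ AB ⇒ 5x-100=0]]
   so F = (20, 17)

F = (20, 17)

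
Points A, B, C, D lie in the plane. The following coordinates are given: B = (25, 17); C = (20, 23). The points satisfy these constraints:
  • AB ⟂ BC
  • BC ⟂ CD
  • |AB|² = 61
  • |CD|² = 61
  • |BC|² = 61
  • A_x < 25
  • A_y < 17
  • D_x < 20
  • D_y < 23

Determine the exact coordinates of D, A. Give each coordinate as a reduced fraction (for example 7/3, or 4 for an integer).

D = (14, 18)
A = (19, 12)

1. D_x = 14  [[BC ⟂ CD ⇒ -5x+6y-38=0] ∩ [|D−(20, 23)|²=61]]
2. D_y = 18  [[BC ⟂ CD ⇒ -5x+6y-38=0] ∩ [|D−(20, 23)|²=61]]
   so D = (14, 18)
3. A_x = 19  [[AB ⟂ BC ⇒ 5x-6y-23=0] ∩ [|A−(25, 17)|²=61]]
4. A_y = 12  [[AB ⟂ BC ⇒ 5x-6y-23=0] ∩ [|A−(25, 17)|²=61]]
   so A = (19, 12)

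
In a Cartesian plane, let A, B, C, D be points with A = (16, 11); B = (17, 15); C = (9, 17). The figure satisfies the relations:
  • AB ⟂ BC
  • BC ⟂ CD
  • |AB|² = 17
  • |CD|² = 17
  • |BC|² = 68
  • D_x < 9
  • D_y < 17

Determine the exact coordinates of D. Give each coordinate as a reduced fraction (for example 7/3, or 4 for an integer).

D = (8, 13)

1. D_x = 8  [[BC ⟂ CD ⇒ -8x+2y+38=0] ∩ [|D−(9, 17)|²=17]]
2. D_y = 13  [[BC ⟂ CD ⇒ -8x+2y+38=0] ∩ [|D−(9, 17)|²=17]]
   so D = (8, 13)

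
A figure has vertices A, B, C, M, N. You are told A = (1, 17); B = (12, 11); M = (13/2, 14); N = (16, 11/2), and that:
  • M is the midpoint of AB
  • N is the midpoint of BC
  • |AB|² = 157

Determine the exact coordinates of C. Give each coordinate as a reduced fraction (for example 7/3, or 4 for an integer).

1. C_x = 20  [C = 2·N−B = 2·(16, 11/2)−(12, 11)]
2. C_y = 0  [C = 2·N−B = 2·(16, 11/2)−(12, 11)]
   so C = (20, 0)

C = (20, 0)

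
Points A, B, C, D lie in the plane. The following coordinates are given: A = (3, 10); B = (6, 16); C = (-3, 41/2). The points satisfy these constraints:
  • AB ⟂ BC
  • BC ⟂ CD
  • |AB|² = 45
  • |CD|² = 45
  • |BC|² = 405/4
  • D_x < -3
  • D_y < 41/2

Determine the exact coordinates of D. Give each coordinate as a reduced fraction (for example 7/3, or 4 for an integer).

1. D_x = -6  [[BC ⟂ CD ⇒ -9x+9/2y-477/4=0] ∩ [|D−(-3, 41/2)|²=45]]
2. D_y = 29/2  [[BC ⟂ CD ⇒ -9x+9/2y-477/4=0] ∩ [|D−(-3, 41/2)|²=45]]
   so D = (-6, 29/2)

D = (-6, 29/2)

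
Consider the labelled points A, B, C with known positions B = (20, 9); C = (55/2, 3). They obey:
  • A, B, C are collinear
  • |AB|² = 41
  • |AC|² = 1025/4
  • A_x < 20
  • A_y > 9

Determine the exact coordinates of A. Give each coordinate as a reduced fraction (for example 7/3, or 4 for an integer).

A = (15, 13)

1. A_x = 15  [[A, B, C are collinear ⇒ 6x+15/2y-375/2=0] ∩ [|A−(20, 9)|²=41]]
2. A_y = 13  [[A, B, C are collinear ⇒ 6x+15/2y-375/2=0] ∩ [|A−(20, 9)|²=41]]
   so A = (15, 13)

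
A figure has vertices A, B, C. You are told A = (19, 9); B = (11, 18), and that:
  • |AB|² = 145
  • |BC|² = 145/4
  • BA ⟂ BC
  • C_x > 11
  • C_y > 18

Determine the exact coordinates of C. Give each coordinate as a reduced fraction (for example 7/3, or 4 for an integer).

C = (31/2, 22)

1. C_x = 31/2  [[BA ⟂ BC ⇒ 8x-9y+74=0] ∩ [|C−(11, 18)|²=145/4]]
2. C_y = 22  [[BA ⟂ BC ⇒ 8x-9y+74=0] ∩ [|C−(11, 18)|²=145/4]]
   so C = (31/2, 22)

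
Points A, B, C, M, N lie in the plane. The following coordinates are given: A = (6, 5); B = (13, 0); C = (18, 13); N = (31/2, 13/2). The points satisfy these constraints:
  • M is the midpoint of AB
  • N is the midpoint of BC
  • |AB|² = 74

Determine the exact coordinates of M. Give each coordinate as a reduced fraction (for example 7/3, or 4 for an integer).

1. M_x = 19/2  [2·M = A+B = (6, 5)+(13, 0)]
2. M_y = 5/2  [2·M = A+B = (6, 5)+(13, 0)]
   so M = (19/2, 5/2)

M = (19/2, 5/2)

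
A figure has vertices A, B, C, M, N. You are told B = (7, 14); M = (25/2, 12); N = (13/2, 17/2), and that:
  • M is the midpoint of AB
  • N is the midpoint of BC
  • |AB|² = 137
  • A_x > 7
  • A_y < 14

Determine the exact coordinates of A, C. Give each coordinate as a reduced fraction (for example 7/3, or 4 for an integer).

1. A_x = 18  [A = 2·M−B = 2·(25/2, 12)−(7, 14)]
2. A_y = 10  [A = 2·M−B = 2·(25/2, 12)−(7, 14)]
   so A = (18, 10)
3. C_x = 6  [C = 2·N−B = 2·(13/2, 17/2)−(7, 14)]
4. C_y = 3  [C = 2·N−B = 2·(13/2, 17/2)−(7, 14)]
   so C = (6, 3)

A = (18, 10)
C = (6, 3)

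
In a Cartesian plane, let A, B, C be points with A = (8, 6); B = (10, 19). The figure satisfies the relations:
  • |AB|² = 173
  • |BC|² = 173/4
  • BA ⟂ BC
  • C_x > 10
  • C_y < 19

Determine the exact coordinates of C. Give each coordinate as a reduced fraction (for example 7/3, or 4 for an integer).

C = (33/2, 18)

1. C_x = 33/2  [[BA ⟂ BC ⇒ -2x-13y+267=0] ∩ [|C−(10, 19)|²=173/4]]
2. C_y = 18  [[BA ⟂ BC ⇒ -2x-13y+267=0] ∩ [|C−(10, 19)|²=173/4]]
   so C = (33/2, 18)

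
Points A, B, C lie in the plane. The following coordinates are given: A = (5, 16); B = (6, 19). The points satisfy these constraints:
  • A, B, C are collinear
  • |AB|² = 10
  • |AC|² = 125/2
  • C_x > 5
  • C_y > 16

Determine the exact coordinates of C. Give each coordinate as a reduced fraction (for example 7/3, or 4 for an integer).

1. C_x = 15/2  [[A, B, C are collinear ⇒ -3x+1y-1=0] ∩ [|C−(5, 16)|²=125/2]]
2. C_y = 47/2  [[A, B, C are collinear ⇒ -3x+1y-1=0] ∩ [|C−(5, 16)|²=125/2]]
   so C = (15/2, 47/2)

C = (15/2, 47/2)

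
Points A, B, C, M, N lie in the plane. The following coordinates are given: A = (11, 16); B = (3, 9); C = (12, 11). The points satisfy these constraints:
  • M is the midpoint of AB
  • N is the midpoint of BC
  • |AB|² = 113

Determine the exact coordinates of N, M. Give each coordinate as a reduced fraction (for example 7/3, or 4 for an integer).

1. M_x = 7  [2·M = A+B = (11, 16)+(3, 9)]
2. M_y = 25/2  [2·M = A+B = (11, 16)+(3, 9)]
   so M = (7, 25/2)
3. N_x = 15/2  [2·N = B+C = (3, 9)+(12, 11)]
4. N_y = 10  [2·N = B+C = (3, 9)+(12, 11)]
   so N = (15/2, 10)

N = (15/2, 10)
M = (7, 25/2)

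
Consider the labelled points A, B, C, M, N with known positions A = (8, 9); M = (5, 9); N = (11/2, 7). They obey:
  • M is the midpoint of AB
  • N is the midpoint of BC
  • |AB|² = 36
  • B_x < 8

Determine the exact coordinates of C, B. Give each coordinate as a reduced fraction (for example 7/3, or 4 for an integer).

C = (9, 5)
B = (2, 9)

1. B_x = 2  [B = 2·M−A = 2·(5, 9)−(8, 9)]
2. B_y = 9  [B = 2·M−A = 2·(5, 9)−(8, 9)]
   so B = (2, 9)
3. C_x = 9  [C = 2·N−B = 2·(11/2, 7)−(2, 9)]
4. C_y = 5  [C = 2·N−B = 2·(11/2, 7)−(2, 9)]
   so C = (9, 5)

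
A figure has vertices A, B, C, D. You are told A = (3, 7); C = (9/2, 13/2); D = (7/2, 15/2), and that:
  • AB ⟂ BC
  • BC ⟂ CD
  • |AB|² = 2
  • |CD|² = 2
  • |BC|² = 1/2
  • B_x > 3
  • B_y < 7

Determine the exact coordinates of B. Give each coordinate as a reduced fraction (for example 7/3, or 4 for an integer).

1. B_x = 4  [[BC ⟂ CD ⇒ 1x-1y+2=0] ∩ [|B−(3, 7)|²=2]]
2. B_y = 6  [[BC ⟂ CD ⇒ 1x-1y+2=0] ∩ [|B−(3, 7)|²=2]]
   so B = (4, 6)

B = (4, 6)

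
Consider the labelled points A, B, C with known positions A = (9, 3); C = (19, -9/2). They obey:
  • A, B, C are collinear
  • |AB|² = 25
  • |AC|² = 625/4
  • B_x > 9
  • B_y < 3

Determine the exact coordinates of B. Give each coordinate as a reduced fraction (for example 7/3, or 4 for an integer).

1. B_x = 13  [[A, B, C are collinear ⇒ -15/2x-10y+195/2=0] ∩ [|B−(9, 3)|²=25]]
2. B_y = 0  [[A, B, C are collinear ⇒ -15/2x-10y+195/2=0] ∩ [|B−(9, 3)|²=25]]
   so B = (13, 0)

B = (13, 0)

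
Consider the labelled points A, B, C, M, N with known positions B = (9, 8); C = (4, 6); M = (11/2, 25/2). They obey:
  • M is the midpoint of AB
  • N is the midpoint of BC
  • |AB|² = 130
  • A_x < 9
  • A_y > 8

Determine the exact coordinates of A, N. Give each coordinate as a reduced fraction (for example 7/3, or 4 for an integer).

1. A_x = 2  [A = 2·M−B = 2·(11/2, 25/2)−(9, 8)]
2. A_y = 17  [A = 2·M−B = 2·(11/2, 25/2)−(9, 8)]
   so A = (2, 17)
3. N_x = 13/2  [2·N = B+C = (9, 8)+(4, 6)]
4. N_y = 7  [2·N = B+C = (9, 8)+(4, 6)]
   so N = (13/2, 7)

A = (2, 17)
N = (13/2, 7)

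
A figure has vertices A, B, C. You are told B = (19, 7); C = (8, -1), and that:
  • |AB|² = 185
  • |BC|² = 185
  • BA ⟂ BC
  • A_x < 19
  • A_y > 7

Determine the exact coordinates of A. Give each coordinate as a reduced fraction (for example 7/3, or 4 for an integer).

A = (11, 18)

1. A_x = 11  [[BA ⟂ BC ⇒ -11x-8y+265=0] ∩ [|A−(19, 7)|²=185]]
2. A_y = 18  [[BA ⟂ BC ⇒ -11x-8y+265=0] ∩ [|A−(19, 7)|²=185]]
   so A = (11, 18)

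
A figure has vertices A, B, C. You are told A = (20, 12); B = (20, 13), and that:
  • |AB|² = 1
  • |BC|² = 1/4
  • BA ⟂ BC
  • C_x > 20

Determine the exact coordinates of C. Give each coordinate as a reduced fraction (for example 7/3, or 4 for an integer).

C = (41/2, 13)

1. C_x = 41/2  [[BA ⟂ BC ⇒ -1y+13=0] ∩ [|C−(20, 13)|²=1/4]]
2. C_y = 13  [[BA ⟂ BC ⇒ -1y+13=0] ∩ [|C−(20, 13)|²=1/4]]
   so C = (41/2, 13)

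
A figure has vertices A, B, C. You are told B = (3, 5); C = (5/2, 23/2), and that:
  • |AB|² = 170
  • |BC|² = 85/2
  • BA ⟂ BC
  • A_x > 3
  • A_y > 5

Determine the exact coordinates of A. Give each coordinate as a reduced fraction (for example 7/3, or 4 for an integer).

1. A_x = 16  [[BA ⟂ BC ⇒ -1/2x+13/2y-31=0] ∩ [|A−(3, 5)|²=170]]
2. A_y = 6  [[BA ⟂ BC ⇒ -1/2x+13/2y-31=0] ∩ [|A−(3, 5)|²=170]]
   so A = (16, 6)

A = (16, 6)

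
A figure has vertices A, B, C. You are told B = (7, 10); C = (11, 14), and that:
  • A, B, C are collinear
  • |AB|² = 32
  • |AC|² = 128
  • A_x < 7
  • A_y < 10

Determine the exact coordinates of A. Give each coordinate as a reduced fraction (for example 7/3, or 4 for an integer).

1. A_x = 3  [[A, B, C are collinear ⇒ -4x+4y-12=0] ∩ [|A−(7, 10)|²=32]]
2. A_y = 6  [[A, B, C are collinear ⇒ -4x+4y-12=0] ∩ [|A−(7, 10)|²=32]]
   so A = (3, 6)

A = (3, 6)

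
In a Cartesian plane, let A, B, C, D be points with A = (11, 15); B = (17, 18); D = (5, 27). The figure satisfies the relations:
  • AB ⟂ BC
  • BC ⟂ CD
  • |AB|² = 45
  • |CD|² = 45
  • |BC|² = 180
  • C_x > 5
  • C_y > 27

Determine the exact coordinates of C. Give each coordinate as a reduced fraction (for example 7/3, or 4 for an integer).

C = (11, 30)

1. C_x = 11  [[AB ⟂ BC ⇒ 6x+3y-156=0] ∩ [|C−(5, 27)|²=45]]
2. C_y = 30  [[AB ⟂ BC ⇒ 6x+3y-156=0] ∩ [|C−(5, 27)|²=45]]
   so C = (11, 30)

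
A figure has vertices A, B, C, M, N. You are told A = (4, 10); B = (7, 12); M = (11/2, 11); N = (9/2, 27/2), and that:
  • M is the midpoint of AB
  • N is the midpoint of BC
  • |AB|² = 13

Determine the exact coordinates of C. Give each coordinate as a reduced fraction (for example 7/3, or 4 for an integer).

1. C_x = 2  [C = 2·N−B = 2·(9/2, 27/2)−(7, 12)]
2. C_y = 15  [C = 2·N−B = 2·(9/2, 27/2)−(7, 12)]
   so C = (2, 15)

C = (2, 15)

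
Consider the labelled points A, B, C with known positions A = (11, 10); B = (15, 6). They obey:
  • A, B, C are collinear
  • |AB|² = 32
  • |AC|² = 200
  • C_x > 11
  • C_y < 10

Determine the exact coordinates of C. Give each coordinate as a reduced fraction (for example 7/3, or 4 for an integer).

C = (21, 0)

1. C_x = 21  [[A, B, C are collinear ⇒ 4x+4y-84=0] ∩ [|C−(11, 10)|²=200]]
2. C_y = 0  [[A, B, C are collinear ⇒ 4x+4y-84=0] ∩ [|C−(11, 10)|²=200]]
   so C = (21, 0)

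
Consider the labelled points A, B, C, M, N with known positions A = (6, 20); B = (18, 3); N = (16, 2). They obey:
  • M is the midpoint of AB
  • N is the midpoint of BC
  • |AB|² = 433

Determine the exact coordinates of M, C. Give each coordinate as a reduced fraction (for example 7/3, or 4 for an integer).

1. M_x = 12  [2·M = A+B = (6, 20)+(18, 3)]
2. M_y = 23/2  [2·M = A+B = (6, 20)+(18, 3)]
   so M = (12, 23/2)
3. C_x = 14  [C = 2·N−B = 2·(16, 2)−(18, 3)]
4. C_y = 1  [C = 2·N−B = 2·(16, 2)−(18, 3)]
   so C = (14, 1)

M = (12, 23/2)
C = (14, 1)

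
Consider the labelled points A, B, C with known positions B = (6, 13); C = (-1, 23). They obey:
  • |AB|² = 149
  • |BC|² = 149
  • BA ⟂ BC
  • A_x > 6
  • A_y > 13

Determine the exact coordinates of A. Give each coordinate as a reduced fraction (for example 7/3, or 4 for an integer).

1. A_x = 16  [[BA ⟂ BC ⇒ -7x+10y-88=0] ∩ [|A−(6, 13)|²=149]]
2. A_y = 20  [[BA ⟂ BC ⇒ -7x+10y-88=0] ∩ [|A−(6, 13)|²=149]]
   so A = (16, 20)

A = (16, 20)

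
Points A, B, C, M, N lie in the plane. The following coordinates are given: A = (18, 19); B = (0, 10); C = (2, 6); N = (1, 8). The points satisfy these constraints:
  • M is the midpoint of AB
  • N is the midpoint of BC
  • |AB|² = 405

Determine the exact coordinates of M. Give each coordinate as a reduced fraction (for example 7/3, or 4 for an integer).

M = (9, 29/2)

1. M_x = 9  [2·M = A+B = (18, 19)+(0, 10)]
2. M_y = 29/2  [2·M = A+B = (18, 19)+(0, 10)]
   so M = (9, 29/2)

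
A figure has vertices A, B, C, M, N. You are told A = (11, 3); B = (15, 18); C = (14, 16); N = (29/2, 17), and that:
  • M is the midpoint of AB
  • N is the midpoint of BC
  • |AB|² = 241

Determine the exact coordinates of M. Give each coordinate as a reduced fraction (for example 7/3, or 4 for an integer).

M = (13, 21/2)

1. M_x = 13  [2·M = A+B = (11, 3)+(15, 18)]
2. M_y = 21/2  [2·M = A+B = (11, 3)+(15, 18)]
   so M = (13, 21/2)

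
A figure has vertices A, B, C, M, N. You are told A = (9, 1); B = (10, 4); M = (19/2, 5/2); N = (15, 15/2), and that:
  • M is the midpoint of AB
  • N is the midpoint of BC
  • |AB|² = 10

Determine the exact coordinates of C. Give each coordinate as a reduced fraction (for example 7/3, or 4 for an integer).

C = (20, 11)

1. C_x = 20  [C = 2·N−B = 2·(15, 15/2)−(10, 4)]
2. C_y = 11  [C = 2·N−B = 2·(15, 15/2)−(10, 4)]
   so C = (20, 11)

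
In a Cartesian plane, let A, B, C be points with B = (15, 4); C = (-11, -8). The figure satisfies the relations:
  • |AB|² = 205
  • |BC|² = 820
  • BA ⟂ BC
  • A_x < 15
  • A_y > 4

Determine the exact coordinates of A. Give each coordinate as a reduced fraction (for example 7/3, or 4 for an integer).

1. A_x = 9  [[BA ⟂ BC ⇒ -26x-12y+438=0] ∩ [|A−(15, 4)|²=205]]
2. A_y = 17  [[BA ⟂ BC ⇒ -26x-12y+438=0] ∩ [|A−(15, 4)|²=205]]
   so A = (9, 17)

A = (9, 17)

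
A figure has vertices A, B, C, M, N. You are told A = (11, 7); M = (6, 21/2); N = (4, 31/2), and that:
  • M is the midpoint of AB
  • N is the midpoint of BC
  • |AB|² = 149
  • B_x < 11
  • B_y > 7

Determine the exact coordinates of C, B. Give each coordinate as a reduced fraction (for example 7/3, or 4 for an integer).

C = (7, 17)
B = (1, 14)

1. B_x = 1  [B = 2·M−A = 2·(6, 21/2)−(11, 7)]
2. B_y = 14  [B = 2·M−A = 2·(6, 21/2)−(11, 7)]
   so B = (1, 14)
3. C_x = 7  [C = 2·N−B = 2·(4, 31/2)−(1, 14)]
4. C_y = 17  [C = 2·N−B = 2·(4, 31/2)−(1, 14)]
   so C = (7, 17)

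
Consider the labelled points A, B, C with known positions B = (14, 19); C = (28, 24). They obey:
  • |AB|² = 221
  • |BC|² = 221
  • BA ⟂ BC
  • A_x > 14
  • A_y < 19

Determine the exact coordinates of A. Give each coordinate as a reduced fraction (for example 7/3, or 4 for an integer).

A = (19, 5)

1. A_x = 19  [[BA ⟂ BC ⇒ 14x+5y-291=0] ∩ [|A−(14, 19)|²=221]]
2. A_y = 5  [[BA ⟂ BC ⇒ 14x+5y-291=0] ∩ [|A−(14, 19)|²=221]]
   so A = (19, 5)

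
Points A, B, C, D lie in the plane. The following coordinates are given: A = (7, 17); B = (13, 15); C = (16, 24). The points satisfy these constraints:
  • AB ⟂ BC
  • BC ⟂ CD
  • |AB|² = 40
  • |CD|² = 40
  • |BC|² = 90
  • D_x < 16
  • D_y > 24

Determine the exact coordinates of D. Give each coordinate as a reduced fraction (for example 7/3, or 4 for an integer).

D = (10, 26)

1. D_x = 10  [[BC ⟂ CD ⇒ 3x+9y-264=0] ∩ [|D−(16, 24)|²=40]]
2. D_y = 26  [[BC ⟂ CD ⇒ 3x+9y-264=0] ∩ [|D−(16, 24)|²=40]]
   so D = (10, 26)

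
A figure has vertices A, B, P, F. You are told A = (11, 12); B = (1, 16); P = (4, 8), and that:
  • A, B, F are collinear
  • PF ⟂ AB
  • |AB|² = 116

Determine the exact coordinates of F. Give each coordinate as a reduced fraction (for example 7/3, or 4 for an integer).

1. F_x = 184/29  [[A, B, F are collinear ⇒ -4x-10y+164=0] ∩ [PF ⟂ AB ⇒ -10x+4y+8=0]]
2. F_y = 402/29  [[A, B, F are collinear ⇒ -4x-10y+164=0] ∩ [PF ⟂ AB ⇒ -10x+4y+8=0]]
   so F = (184/29, 402/29)

F = (184/29, 402/29)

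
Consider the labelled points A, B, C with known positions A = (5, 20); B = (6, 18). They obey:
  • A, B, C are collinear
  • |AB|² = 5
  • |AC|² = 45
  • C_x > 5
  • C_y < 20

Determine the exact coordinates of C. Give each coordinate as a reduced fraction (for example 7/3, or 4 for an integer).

C = (8, 14)

1. C_x = 8  [[A, B, C are collinear ⇒ 2x+1y-30=0] ∩ [|C−(5, 20)|²=45]]
2. C_y = 14  [[A, B, C are collinear ⇒ 2x+1y-30=0] ∩ [|C−(5, 20)|²=45]]
   so C = (8, 14)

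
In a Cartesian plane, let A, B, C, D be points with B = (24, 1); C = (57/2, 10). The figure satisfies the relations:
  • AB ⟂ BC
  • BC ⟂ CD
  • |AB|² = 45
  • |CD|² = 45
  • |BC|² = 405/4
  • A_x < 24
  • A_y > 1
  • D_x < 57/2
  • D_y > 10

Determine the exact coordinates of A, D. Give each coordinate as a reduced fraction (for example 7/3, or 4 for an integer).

A = (18, 4)
D = (45/2, 13)

1. A_x = 18  [[AB ⟂ BC ⇒ -9/2x-9y+117=0] ∩ [|A−(24, 1)|²=45]]
2. A_y = 4  [[AB ⟂ BC ⇒ -9/2x-9y+117=0] ∩ [|A−(24, 1)|²=45]]
   so A = (18, 4)
3. D_x = 45/2  [[BC ⟂ CD ⇒ 9/2x+9y-873/4=0] ∩ [|D−(57/2, 10)|²=45]]
4. D_y = 13  [[BC ⟂ CD ⇒ 9/2x+9y-873/4=0] ∩ [|D−(57/2, 10)|²=45]]
   so D = (45/2, 13)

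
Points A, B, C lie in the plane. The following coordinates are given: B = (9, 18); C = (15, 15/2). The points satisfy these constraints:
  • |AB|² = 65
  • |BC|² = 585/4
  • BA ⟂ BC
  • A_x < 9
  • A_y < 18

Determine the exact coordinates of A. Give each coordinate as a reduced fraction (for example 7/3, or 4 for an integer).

1. A_x = 2  [[BA ⟂ BC ⇒ 6x-21/2y+135=0] ∩ [|A−(9, 18)|²=65]]
2. A_y = 14  [[BA ⟂ BC ⇒ 6x-21/2y+135=0] ∩ [|A−(9, 18)|²=65]]
   so A = (2, 14)

A = (2, 14)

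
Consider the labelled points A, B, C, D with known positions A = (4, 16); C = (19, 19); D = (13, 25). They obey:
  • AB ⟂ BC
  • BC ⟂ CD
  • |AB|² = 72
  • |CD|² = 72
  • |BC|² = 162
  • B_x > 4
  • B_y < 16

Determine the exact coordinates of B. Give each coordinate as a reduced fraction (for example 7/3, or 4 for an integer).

B = (10, 10)

1. B_x = 10  [[BC ⟂ CD ⇒ 6x-6y=0] ∩ [|B−(4, 16)|²=72]]
2. B_y = 10  [[BC ⟂ CD ⇒ 6x-6y=0] ∩ [|B−(4, 16)|²=72]]
   so B = (10, 10)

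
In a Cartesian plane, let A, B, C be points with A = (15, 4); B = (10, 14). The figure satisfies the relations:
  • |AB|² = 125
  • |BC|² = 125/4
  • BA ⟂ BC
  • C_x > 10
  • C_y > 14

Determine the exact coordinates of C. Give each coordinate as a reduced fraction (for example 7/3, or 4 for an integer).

C = (15, 33/2)

1. C_x = 15  [[BA ⟂ BC ⇒ 5x-10y+90=0] ∩ [|C−(10, 14)|²=125/4]]
2. C_y = 33/2  [[BA ⟂ BC ⇒ 5x-10y+90=0] ∩ [|C−(10, 14)|²=125/4]]
   so C = (15, 33/2)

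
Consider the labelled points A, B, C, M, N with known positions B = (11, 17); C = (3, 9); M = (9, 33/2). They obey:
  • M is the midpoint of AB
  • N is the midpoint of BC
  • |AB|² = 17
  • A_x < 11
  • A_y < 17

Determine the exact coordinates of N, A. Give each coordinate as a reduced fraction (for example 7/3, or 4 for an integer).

N = (7, 13)
A = (7, 16)

1. A_x = 7  [A = 2·M−B = 2·(9, 33/2)−(11, 17)]
2. A_y = 16  [A = 2·M−B = 2·(9, 33/2)−(11, 17)]
   so A = (7, 16)
3. N_x = 7  [2·N = B+C = (11, 17)+(3, 9)]
4. N_y = 13  [2·N = B+C = (11, 17)+(3, 9)]
   so N = (7, 13)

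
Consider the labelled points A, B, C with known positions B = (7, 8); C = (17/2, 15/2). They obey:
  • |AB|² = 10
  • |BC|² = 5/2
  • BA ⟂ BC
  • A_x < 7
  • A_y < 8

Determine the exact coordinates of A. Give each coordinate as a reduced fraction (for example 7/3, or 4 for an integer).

1. A_x = 6  [[BA ⟂ BC ⇒ 3/2x-1/2y-13/2=0] ∩ [|A−(7, 8)|²=10]]
2. A_y = 5  [[BA ⟂ BC ⇒ 3/2x-1/2y-13/2=0] ∩ [|A−(7, 8)|²=10]]
   so A = (6, 5)

A = (6, 5)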